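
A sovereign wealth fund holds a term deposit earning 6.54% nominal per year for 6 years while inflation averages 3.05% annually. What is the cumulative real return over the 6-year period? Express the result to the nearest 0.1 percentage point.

The annual real rate is (1+6.54%)/(1+3.05%) − 1 = 3.3867%.
Compounded over 6 years: (1 + 0.033867)^6 − 1 ≈ 0.22120.

22.1%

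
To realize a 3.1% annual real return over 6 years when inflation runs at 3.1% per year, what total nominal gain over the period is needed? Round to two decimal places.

Required annual nominal rate: (1+3.1%)(1+3.1%) − 1 = 6.2961%.
Cumulative over 6 years: (1 + 0.062961)^6 − 1 ≈ 0.44246.

44.25%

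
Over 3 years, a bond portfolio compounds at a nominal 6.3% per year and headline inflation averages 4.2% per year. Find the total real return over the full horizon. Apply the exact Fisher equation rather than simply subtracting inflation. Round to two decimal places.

6.17%

The annual real rate is (1+6.3%)/(1+4.2%) − 1 = 2.0154%.
Compounded over 3 years: (1 + 0.020154)^3 − 1 ≈ 0.06169.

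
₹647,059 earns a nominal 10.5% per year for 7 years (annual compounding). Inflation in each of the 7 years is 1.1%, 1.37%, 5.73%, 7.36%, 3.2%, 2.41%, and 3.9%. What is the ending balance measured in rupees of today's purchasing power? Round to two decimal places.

Nominal value at maturity: ₹647,059 × (1 + 10.5%)^7 ≈ ₹1,301,606.86.
Price-level factor over 7 years: 1.011 × 1.0137 × 1.0573 × 1.0736 × 1.032 × 1.0241 × 1.039 ≈ 1.2774354031.
The maturity value deflated by that factor is the answer in today's purchasing power.

₹1,018,921.86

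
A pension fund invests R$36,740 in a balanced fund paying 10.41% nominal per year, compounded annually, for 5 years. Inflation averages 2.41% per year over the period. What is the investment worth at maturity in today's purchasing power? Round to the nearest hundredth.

Nominal value at maturity: R$36,740 × (1 + 10.41%)^5 ≈ R$60,281.10.
Price-level factor over 5 years: (1 + 2.41%)^5 ≈ 1.1264497700.
Dividing the nominal maturity value by the price-level factor gives the value in today's money.

R$53,514.24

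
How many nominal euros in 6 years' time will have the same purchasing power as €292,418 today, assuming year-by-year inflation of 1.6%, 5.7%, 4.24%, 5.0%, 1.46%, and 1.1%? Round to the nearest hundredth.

€352,567.69

Cumulative price-level factor: 1.016 × 1.057 × 1.0424 × 1.050 × 1.0146 × 1.011 ≈ 1.2056976394.
The nominal amount required is €292,418 scaled up by that factor.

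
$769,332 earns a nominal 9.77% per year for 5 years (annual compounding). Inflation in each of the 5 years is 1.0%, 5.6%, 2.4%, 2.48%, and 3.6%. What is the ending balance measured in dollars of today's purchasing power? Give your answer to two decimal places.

$1,057,421.16

Nominal value at maturity: $769,332 × (1 + 9.77%)^5 ≈ $1,226,117.58.
Price-level factor over 5 years: 1.010 × 1.056 × 1.024 × 1.0248 × 1.036 ≈ 1.1595356905.
Dividing the nominal maturity value by the price-level factor gives the value in today's money.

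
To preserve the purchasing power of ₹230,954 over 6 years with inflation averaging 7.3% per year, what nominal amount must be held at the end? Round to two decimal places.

Cumulative price-level factor: (1+7.3%)^6 ≈ 1.5261539034.
The nominal amount required is ₹230,954 scaled up by that factor.

₹352,471.35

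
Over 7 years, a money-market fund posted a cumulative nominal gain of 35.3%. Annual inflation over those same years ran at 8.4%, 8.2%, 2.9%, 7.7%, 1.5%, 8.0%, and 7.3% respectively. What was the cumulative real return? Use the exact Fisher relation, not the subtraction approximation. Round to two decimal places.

-11.50%

Cumulative inflation factor: 1.084 × 1.082 × 1.029 × 1.077 × 1.015 × 1.080 × 1.073 ≈ 1.52889.
Nominal growth factor: 1.35300. Real growth factor = 1.35300 / 1.52889 ≈ 0.88495.
Total real return ≈ -11.5046%.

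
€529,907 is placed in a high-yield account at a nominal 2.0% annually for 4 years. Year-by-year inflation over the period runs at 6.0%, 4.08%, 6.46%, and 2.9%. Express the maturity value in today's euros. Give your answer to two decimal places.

€474,597.40

Nominal value at maturity: €529,907 × (1 + 2.0%)^4 ≈ €573,588.38.
Price-level factor over 4 years: 1.060 × 1.0408 × 1.0646 × 1.029 ≈ 1.2085788376.
The maturity value deflated by that factor is the answer in today's purchasing power.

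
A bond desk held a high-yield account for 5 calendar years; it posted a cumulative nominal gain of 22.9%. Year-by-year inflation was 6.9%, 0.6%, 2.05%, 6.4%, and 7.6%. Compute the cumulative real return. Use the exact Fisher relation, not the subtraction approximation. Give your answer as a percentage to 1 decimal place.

-2.2%

Cumulative inflation factor: 1.069 × 1.006 × 1.0205 × 1.064 × 1.076 ≈ 1.25644.
Nominal growth factor: 1.22900. Real growth factor = 1.22900 / 1.25644 ≈ 0.97816.
Total real return ≈ -2.1841%.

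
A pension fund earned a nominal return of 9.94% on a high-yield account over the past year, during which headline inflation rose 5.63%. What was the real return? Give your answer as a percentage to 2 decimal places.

Real return via the Fisher equation: (1 + 9.94%)/(1 + 5.63%) − 1 = 1.0994/1.0563 − 1 ≈ 0.04080.

4.08%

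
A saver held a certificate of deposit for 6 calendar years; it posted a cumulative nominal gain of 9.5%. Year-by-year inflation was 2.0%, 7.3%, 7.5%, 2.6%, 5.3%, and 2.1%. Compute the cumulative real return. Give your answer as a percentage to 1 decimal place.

Cumulative inflation factor: 1.020 × 1.073 × 1.075 × 1.026 × 1.053 × 1.021 ≈ 1.29781.
Nominal growth factor: 1.09500. Real growth factor = 1.09500 / 1.29781 ≈ 0.84373.
Total real return ≈ -15.6268%.

-15.6%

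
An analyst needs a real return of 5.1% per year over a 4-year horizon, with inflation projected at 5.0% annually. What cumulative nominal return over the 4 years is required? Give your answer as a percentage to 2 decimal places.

48.31%

Required annual nominal rate: (1+5.1%)(1+5.0%) − 1 = 10.355%.
Cumulative over 4 years: (1 + 0.10355)^4 − 1 ≈ 0.48309.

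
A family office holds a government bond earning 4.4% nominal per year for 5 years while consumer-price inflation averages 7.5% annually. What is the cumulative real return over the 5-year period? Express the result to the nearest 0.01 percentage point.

The annual real rate is (1+4.4%)/(1+7.5%) − 1 = -2.8837%.
Compounded over 5 years: (1 + -0.028837)^5 − 1 ≈ -0.13611.

-13.61%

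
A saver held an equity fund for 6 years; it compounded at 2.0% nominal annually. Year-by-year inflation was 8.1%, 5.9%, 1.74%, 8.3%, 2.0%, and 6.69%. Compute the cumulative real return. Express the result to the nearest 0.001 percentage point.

-17.958%

Cumulative inflation factor: 1.081 × 1.059 × 1.0174 × 1.083 × 1.020 × 1.0669 ≈ 1.37267.
Nominal growth factor: 1.12616. Real growth factor = 1.12616 / 1.37267 ≈ 0.82042.
Total real return ≈ -17.9582%.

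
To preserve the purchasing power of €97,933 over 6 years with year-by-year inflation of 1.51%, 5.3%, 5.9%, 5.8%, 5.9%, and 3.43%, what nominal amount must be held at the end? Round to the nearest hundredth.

€128,466.64

Cumulative price-level factor: 1.0151 × 1.053 × 1.059 × 1.058 × 1.059 × 1.0343 ≈ 1.3117809255.
The nominal amount required is €97,933 scaled up by that factor.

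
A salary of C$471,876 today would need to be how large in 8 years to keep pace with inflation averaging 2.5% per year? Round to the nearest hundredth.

Cumulative price-level factor: (1+2.5%)^8 ≈ 1.2184028975.
The nominal amount required is C$471,876 scaled up by that factor.

C$574,935.09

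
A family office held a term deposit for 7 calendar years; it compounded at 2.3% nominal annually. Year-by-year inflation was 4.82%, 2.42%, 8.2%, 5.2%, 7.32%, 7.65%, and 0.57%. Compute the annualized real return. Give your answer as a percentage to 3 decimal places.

Cumulative inflation factor: 1.0482 × 1.0242 × 1.082 × 1.052 × 1.0732 × 1.0765 × 1.0057 ≈ 1.41983.
Nominal growth factor: 1.17254. Real growth factor = 1.17254 / 1.41983 ≈ 0.82584.
Annualized: 0.82584^(1/7) − 1 ≈ -0.02697.

-2.697%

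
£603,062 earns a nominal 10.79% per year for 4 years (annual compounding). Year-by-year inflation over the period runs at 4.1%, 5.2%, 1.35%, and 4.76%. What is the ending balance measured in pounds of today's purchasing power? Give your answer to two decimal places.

Nominal value at maturity: £603,062 × (1 + 10.79%)^4 ≈ £908,582.18.
Price-level factor over 4 years: 1.041 × 1.052 × 1.0135 × 1.0476 ≈ 1.1627482970.
The maturity value deflated by that factor is the answer in today's purchasing power.

£781,409.17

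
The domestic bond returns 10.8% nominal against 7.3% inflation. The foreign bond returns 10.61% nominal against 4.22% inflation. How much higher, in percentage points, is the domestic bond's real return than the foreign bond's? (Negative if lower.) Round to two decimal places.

The domestic bond real return: 1.108/1.073 − 1 = 3.262%.
The foreign bond real return: 1.1061/1.0422 − 1 = 6.131%.
Difference: 3.262 − 6.131 = -2.869 pp.

-2.87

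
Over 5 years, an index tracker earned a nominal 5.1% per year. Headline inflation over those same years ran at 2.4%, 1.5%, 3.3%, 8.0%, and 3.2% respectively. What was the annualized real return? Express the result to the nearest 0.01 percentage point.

Cumulative inflation factor: 1.024 × 1.015 × 1.033 × 1.080 × 1.032 ≈ 1.19666.
Nominal growth factor: 1.28237. Real growth factor = 1.28237 / 1.19666 ≈ 1.07163.
Annualized: 1.07163^(1/5) − 1 ≈ 0.01393.

1.39%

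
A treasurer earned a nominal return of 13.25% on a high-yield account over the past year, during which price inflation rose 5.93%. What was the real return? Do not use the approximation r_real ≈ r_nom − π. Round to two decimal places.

Real return via the Fisher equation: (1 + 13.25%)/(1 + 5.93%) − 1 = 1.1325/1.0593 − 1 ≈ 0.06910.

6.91%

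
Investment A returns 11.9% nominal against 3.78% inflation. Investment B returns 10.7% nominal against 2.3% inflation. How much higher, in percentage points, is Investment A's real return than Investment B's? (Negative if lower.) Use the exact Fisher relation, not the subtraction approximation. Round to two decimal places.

Investment A real return: 1.119/1.0378 − 1 = 7.824%.
Investment B real return: 1.107/1.023 − 1 = 8.211%.
Difference: 7.824 − 8.211 = -0.387 pp.

-0.39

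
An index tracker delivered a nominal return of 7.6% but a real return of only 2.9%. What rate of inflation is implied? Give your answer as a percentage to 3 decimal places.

4.568%

From (1+r_nom) = (1+r_real)(1+π), we get 1+π = (1 + 7.6%)/(1 + 2.9%) = 1.076/1.029 ≈ 1.04568.
So π ≈ 4.5675%.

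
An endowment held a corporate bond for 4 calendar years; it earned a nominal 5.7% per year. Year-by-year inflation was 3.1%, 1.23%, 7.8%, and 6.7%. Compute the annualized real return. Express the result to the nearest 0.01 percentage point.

Cumulative inflation factor: 1.031 × 1.0123 × 1.078 × 1.067 ≈ 1.20047.
Nominal growth factor: 1.24825. Real growth factor = 1.24825 / 1.20047 ≈ 1.03980.
Annualized: 1.03980^(1/4) − 1 ≈ 0.00980.

0.98%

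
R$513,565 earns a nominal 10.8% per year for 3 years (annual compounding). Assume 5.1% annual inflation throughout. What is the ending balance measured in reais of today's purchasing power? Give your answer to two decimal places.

R$601,736.77

Nominal value at maturity: R$513,565 × (1 + 10.8%)^3 ≈ R$698,577.67.
Price-level factor over 3 years: (1 + 5.1%)^3 = 1.160935651.
The maturity value deflated by that factor is the answer in today's purchasing power.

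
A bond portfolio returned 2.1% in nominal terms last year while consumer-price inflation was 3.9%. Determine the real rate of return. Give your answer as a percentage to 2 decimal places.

Real return via the Fisher equation: (1 + 2.1%)/(1 + 3.9%) − 1 = 1.021/1.039 − 1 ≈ -0.01732.

-1.73%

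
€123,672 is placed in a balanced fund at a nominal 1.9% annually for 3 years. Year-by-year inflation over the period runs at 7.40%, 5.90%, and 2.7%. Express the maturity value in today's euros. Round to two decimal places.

€112,027.14

Nominal value at maturity: €123,672 × (1 + 1.9%)^3 ≈ €130,856.09.
Price-level factor over 3 years: 1.0740 × 1.0590 × 1.027 = 1.168074882.
The maturity value deflated by that factor is the answer in today's purchasing power.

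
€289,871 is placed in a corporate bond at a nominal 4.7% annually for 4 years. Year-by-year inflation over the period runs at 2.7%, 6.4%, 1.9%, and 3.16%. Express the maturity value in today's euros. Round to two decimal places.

Nominal value at maturity: €289,871 × (1 + 4.7%)^4 ≈ €348,330.49.
Price-level factor over 4 years: 1.027 × 1.064 × 1.019 × 1.0316 ≈ 1.1486761107.
Dividing the nominal maturity value by the price-level factor gives the value in today's money.

€303,245.18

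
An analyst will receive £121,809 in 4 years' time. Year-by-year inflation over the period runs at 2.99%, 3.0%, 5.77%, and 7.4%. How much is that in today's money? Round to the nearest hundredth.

£101,083.51

Price-level factor over 4 years: 1.0299 × 1.030 × 1.0577 × 1.074 ≈ 1.2050333559.
Purchasing power today: £121,809 divided by that factor.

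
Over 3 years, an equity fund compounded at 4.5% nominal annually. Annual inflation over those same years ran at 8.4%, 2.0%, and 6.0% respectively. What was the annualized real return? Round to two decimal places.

Cumulative inflation factor: 1.084 × 1.020 × 1.060 ≈ 1.17202.
Nominal growth factor: 1.14117. Real growth factor = 1.14117 / 1.17202 ≈ 0.97367.
Annualized: 0.97367^(1/3) − 1 ≈ -0.00885.

-0.89%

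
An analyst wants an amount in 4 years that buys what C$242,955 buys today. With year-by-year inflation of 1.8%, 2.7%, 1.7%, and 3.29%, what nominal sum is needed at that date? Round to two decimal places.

Cumulative price-level factor: 1.018 × 1.027 × 1.017 × 1.0329 ≈ 1.0982404917.
Multiplying C$242,955 by the price-level factor gives the future nominal sum.

C$266,823.02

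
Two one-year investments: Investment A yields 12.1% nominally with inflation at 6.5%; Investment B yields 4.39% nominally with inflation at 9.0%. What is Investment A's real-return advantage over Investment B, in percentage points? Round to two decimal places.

Investment A real return: 1.121/1.065 − 1 = 5.258%.
Investment B real return: 1.0439/1.090 − 1 = -4.229%.
Difference: 5.258 − (-4.229) = 9.487 pp.

9.49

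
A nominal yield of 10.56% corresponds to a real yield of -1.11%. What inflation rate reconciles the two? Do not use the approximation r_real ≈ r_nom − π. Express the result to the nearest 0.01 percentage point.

From (1+r_nom) = (1+r_real)(1+π), we get 1+π = (1 + 10.56%)/(1 − 1.11%) = 1.1056/0.9889 ≈ 1.11801.
So π ≈ 11.8010%.

11.80%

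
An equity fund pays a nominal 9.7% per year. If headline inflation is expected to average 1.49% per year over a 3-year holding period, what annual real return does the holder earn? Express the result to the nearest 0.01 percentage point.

With constant rates the annual real return is the same each year: (1+9.7%)/(1+1.49%) − 1 = 0.08089.

8.09%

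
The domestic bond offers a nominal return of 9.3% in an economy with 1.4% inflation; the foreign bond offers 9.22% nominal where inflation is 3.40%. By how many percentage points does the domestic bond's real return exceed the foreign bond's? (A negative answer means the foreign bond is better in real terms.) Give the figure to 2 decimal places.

The domestic bond real return: 1.093/1.014 − 1 = 7.791%.
The foreign bond real return: 1.0922/1.0340 − 1 = 5.629%.
Difference: 7.791 − 5.629 = 2.162 pp.

2.16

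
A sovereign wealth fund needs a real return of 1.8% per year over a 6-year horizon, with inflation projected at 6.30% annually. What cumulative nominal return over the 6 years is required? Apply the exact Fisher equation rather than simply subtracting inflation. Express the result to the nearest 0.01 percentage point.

60.58%

Required annual nominal rate: (1+1.8%)(1+6.30%) − 1 = 8.2134%.
Cumulative over 6 years: (1 + 0.082134)^6 − 1 ≈ 0.60578.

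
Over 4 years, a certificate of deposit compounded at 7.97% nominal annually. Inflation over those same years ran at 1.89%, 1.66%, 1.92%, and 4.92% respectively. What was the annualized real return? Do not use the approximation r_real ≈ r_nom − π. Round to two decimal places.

5.25%

Cumulative inflation factor: 1.0189 × 1.0166 × 1.0192 × 1.0492 ≈ 1.10764.
Nominal growth factor: 1.35898. Real growth factor = 1.35898 / 1.10764 ≈ 1.22691.
Annualized: 1.22691^(1/4) − 1 ≈ 0.05245.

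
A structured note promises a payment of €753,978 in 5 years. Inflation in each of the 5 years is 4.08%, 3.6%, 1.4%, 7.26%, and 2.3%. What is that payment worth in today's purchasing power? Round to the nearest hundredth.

€628,463.78

Price-level factor over 5 years: 1.0408 × 1.036 × 1.014 × 1.0726 × 1.023 ≈ 1.1997159156.
Purchasing power today: €753,978 divided by that factor.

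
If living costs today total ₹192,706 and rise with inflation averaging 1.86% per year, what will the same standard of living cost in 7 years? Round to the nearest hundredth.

Cumulative price-level factor: (1+1.86%)^7 ≈ 1.1376946161.
The nominal amount required is ₹192,706 scaled up by that factor.

₹219,240.58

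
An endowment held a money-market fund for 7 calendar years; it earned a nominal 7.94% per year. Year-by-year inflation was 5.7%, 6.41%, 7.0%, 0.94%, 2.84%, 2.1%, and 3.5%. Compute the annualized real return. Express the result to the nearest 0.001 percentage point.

3.741%

Cumulative inflation factor: 1.057 × 1.0641 × 1.070 × 1.0094 × 1.0284 × 1.021 × 1.035 ≈ 1.32018.
Nominal growth factor: 1.70717. Real growth factor = 1.70717 / 1.32018 ≈ 1.29314.
Annualized: 1.29314^(1/7) − 1 ≈ 0.03741.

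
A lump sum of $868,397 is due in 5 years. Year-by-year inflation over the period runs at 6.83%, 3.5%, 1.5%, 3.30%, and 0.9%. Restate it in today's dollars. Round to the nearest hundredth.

Price-level factor over 5 years: 1.0683 × 1.035 × 1.015 × 1.0330 × 1.009 ≈ 1.1697447594.
Purchasing power today: $868,397 divided by that factor.

$742,381.61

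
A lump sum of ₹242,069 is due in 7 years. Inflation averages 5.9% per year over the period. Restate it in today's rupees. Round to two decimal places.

Price-level factor over 7 years: (1 + 5.9%)^7 ≈ 1.4937286838.
Purchasing power today: ₹242,069 divided by that factor.

₹162,056.87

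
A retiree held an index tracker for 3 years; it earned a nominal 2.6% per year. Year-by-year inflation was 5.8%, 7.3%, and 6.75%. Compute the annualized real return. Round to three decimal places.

-3.766%

Cumulative inflation factor: 1.058 × 1.073 × 1.0675 ≈ 1.21186.
Nominal growth factor: 1.08005. Real growth factor = 1.08005 / 1.21186 ≈ 0.89123.
Annualized: 0.89123^(1/3) − 1 ≈ -0.03766.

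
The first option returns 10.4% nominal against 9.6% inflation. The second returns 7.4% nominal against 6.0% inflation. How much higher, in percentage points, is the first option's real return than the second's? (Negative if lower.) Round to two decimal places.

The first option real return: 1.104/1.096 − 1 = 0.730%.
The second real return: 1.074/1.060 − 1 = 1.321%.
Difference: 0.730 − 1.321 = -0.591 pp.

-0.59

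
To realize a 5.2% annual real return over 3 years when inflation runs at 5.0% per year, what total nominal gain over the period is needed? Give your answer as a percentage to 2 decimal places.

Required annual nominal rate: (1+5.2%)(1+5.0%) − 1 = 10.46%.
Cumulative over 3 years: (1 + 0.1046)^3 − 1 ≈ 0.34777.

34.78%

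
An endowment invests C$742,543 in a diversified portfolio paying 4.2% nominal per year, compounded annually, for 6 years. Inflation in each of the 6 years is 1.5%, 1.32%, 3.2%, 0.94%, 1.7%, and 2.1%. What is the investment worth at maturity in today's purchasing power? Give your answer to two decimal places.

Nominal value at maturity: C$742,543 × (1 + 4.2%)^6 ≈ C$950,447.04.
Price-level factor over 6 years: 1.015 × 1.0132 × 1.032 × 1.0094 × 1.017 × 1.021 ≈ 1.1123742221.
The maturity value deflated by that factor is the answer in today's purchasing power.

C$854,431.02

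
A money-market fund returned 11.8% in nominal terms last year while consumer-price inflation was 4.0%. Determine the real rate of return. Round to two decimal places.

Real return via the Fisher equation: (1 + 11.8%)/(1 + 4.0%) − 1 = 1.118/1.040 − 1 ≈ 0.07500.

7.50%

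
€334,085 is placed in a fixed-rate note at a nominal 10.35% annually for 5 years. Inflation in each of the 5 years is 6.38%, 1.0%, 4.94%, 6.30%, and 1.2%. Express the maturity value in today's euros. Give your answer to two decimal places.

€450,694.72

Nominal value at maturity: €334,085 × (1 + 10.35%)^5 ≈ €546,661.72.
Price-level factor over 5 years: 1.0638 × 1.010 × 1.0494 × 1.0630 × 1.012 ≈ 1.2129312815.
The maturity value deflated by that factor is the answer in today's purchasing power.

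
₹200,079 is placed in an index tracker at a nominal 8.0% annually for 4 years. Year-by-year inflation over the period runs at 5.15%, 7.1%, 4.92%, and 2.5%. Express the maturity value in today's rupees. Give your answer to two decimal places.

₹224,758.25

Nominal value at maturity: ₹200,079 × (1 + 8.0%)^4 ≈ ₹272,205.27.
Price-level factor over 4 years: 1.0515 × 1.071 × 1.0492 × 1.025 ≈ 1.2111024848.
The maturity value deflated by that factor is the answer in today's purchasing power.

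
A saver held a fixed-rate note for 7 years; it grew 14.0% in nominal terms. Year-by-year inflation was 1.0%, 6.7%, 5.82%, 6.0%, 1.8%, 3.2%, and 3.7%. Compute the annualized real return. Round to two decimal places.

-2.04%

Cumulative inflation factor: 1.010 × 1.067 × 1.0582 × 1.060 × 1.018 × 1.032 × 1.037 ≈ 1.31694.
Nominal growth factor: 1.14000. Real growth factor = 1.14000 / 1.31694 ≈ 0.86564.
Annualized: 0.86564^(1/7) − 1 ≈ -0.02040.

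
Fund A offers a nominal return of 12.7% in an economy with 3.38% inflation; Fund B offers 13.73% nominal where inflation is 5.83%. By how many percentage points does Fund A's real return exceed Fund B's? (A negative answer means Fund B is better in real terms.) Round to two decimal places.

1.55

Fund A real return: 1.127/1.0338 − 1 = 9.015%.
Fund B real return: 1.1373/1.0583 − 1 = 7.465%.
Difference: 9.015 − 7.465 = 1.550 pp.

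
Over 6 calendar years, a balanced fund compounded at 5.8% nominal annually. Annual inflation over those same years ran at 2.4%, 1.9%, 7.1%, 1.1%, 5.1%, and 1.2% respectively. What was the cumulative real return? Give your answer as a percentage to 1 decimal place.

Cumulative inflation factor: 1.024 × 1.019 × 1.071 × 1.011 × 1.051 × 1.012 ≈ 1.20171.
Nominal growth factor: 1.40254. Real growth factor = 1.40254 / 1.20171 ≈ 1.16712.
Total real return ≈ 16.7121%.

16.7%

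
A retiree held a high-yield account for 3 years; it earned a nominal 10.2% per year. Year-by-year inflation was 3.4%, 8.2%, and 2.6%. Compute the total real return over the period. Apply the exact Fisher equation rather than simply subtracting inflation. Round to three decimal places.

16.587%

Cumulative inflation factor: 1.034 × 1.082 × 1.026 ≈ 1.14788.
Nominal growth factor: 1.33827. Real growth factor = 1.33827 / 1.14788 ≈ 1.16587.
Total real return ≈ 16.5869%.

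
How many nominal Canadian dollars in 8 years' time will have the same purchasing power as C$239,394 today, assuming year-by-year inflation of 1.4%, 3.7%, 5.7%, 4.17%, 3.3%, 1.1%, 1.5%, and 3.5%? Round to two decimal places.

Cumulative price-level factor: 1.014 × 1.037 × 1.057 × 1.0417 × 1.033 × 1.011 × 1.015 × 1.035 ≈ 1.2702588577.
Multiplying C$239,394 by the price-level factor gives the future nominal sum.

C$304,092.35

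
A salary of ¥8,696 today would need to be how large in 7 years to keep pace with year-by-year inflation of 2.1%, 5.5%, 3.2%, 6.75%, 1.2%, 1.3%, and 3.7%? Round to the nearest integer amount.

Cumulative price-level factor: 1.021 × 1.055 × 1.032 × 1.0675 × 1.012 × 1.013 × 1.037 ≈ 1.2615210364.
The nominal amount required is ¥8,696 scaled up by that factor.

¥10,970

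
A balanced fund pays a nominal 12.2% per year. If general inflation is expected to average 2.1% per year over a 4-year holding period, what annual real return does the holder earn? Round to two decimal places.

With constant rates the annual real return is the same each year: (1+12.2%)/(1+2.1%) − 1 = 0.09892.

9.89%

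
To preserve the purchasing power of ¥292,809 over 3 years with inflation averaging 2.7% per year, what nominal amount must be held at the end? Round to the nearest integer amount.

Cumulative price-level factor: (1+2.7%)^3 = 1.083206683.
The nominal amount required is ¥292,809 scaled up by that factor.

¥317,173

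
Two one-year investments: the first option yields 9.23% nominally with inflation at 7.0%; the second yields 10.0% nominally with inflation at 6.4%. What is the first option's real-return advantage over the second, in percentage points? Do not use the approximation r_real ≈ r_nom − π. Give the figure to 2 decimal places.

-1.30

The first option real return: 1.0923/1.070 − 1 = 2.084%.
The second real return: 1.100/1.064 − 1 = 3.383%.
Difference: 2.084 − 3.383 = -1.299 pp.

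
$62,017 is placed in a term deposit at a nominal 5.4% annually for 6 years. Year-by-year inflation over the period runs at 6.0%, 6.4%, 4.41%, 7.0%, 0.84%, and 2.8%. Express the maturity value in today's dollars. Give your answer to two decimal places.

$65,096.12

Nominal value at maturity: $62,017 × (1 + 5.4%)^6 ≈ $85,026.52.
Price-level factor over 6 years: 1.060 × 1.064 × 1.0441 × 1.070 × 1.0084 × 1.028 ≈ 1.3061688380.
The maturity value deflated by that factor is the answer in today's purchasing power.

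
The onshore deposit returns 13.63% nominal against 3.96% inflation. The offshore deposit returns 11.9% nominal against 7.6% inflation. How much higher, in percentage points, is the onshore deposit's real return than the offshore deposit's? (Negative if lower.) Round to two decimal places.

The onshore deposit real return: 1.1363/1.0396 − 1 = 9.302%.
The offshore deposit real return: 1.119/1.076 − 1 = 3.996%.
Difference: 9.302 − 3.996 = 5.306 pp.

5.31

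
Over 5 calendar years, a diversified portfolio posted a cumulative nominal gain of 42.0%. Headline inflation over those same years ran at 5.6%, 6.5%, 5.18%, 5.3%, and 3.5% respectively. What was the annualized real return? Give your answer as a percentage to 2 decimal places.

1.95%

Cumulative inflation factor: 1.056 × 1.065 × 1.0518 × 1.053 × 1.035 ≈ 1.28919.
Nominal growth factor: 1.42000. Real growth factor = 1.42000 / 1.28919 ≈ 1.10147.
Annualized: 1.10147^(1/5) − 1 ≈ 0.01952.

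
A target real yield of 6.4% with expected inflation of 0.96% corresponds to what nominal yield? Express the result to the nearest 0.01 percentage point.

By the Fisher equation, 1 + r_nom = (1 + 6.4%)(1 + 0.96%) = 1.064 × 1.0096 = 1.0742144.
So r_nom = 7.42144%.

7.42%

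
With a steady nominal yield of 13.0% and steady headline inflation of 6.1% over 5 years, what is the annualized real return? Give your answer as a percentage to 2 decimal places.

6.50%

With constant rates the annual real return is the same each year: (1+13.0%)/(1+6.1%) − 1 = 0.06503.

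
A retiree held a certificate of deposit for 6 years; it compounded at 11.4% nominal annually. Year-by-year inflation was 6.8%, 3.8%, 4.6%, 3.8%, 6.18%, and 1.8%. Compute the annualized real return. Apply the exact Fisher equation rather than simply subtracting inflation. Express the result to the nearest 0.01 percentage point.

Cumulative inflation factor: 1.068 × 1.038 × 1.046 × 1.038 × 1.0618 × 1.018 ≈ 1.30103.
Nominal growth factor: 1.91122. Real growth factor = 1.91122 / 1.30103 ≈ 1.46900.
Annualized: 1.46900^(1/6) − 1 ≈ 0.06620.

6.62%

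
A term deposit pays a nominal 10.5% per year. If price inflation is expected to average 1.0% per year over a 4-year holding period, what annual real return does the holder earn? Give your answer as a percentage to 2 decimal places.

With constant rates the annual real return is the same each year: (1+10.5%)/(1+1.0%) − 1 = 0.09406.

9.41%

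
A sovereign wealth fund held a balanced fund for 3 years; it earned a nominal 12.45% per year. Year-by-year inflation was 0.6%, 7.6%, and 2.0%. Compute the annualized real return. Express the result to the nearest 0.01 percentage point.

8.80%

Cumulative inflation factor: 1.006 × 1.076 × 1.020 ≈ 1.10411.
Nominal growth factor: 1.42193. Real growth factor = 1.42193 / 1.10411 ≈ 1.28786.
Annualized: 1.28786^(1/3) − 1 ≈ 0.08798.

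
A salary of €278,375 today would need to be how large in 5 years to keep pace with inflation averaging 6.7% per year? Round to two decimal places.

Cumulative price-level factor: (1+6.7%)^5 ≈ 1.3829997357.
The nominal amount required is €278,375 scaled up by that factor.

€384,992.55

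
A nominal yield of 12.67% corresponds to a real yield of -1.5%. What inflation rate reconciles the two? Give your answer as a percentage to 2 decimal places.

14.39%

From (1+r_nom) = (1+r_real)(1+π), we get 1+π = (1 + 12.67%)/(1 − 1.5%) = 1.1267/0.985 ≈ 1.14386.
So π ≈ 14.3858%.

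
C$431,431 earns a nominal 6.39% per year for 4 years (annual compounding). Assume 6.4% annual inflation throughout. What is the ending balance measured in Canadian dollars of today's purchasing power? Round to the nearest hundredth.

Nominal value at maturity: C$431,431 × (1 + 6.39%)^4 ≈ C$552,731.97.
Price-level factor over 4 years: (1 + 6.4%)^4 ≈ 1.2816413532.
The maturity value deflated by that factor is the answer in today's purchasing power.

C$431,268.83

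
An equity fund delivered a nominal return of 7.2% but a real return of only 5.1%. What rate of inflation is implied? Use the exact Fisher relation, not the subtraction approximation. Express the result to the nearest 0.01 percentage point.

2.00%

From (1+r_nom) = (1+r_real)(1+π), we get 1+π = (1 + 7.2%)/(1 + 5.1%) = 1.072/1.051 ≈ 1.01998.
So π ≈ 1.9981%.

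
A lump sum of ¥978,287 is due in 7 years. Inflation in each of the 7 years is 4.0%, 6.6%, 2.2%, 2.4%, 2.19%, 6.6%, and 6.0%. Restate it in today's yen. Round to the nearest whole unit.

Price-level factor over 7 years: 1.040 × 1.066 × 1.022 × 1.024 × 1.0219 × 1.066 × 1.060 ≈ 1.3397163746.
Purchasing power today: ¥978,287 divided by that factor.

¥730,219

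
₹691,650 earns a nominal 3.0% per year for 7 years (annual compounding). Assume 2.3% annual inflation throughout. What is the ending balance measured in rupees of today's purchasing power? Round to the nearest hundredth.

₹725,466.76

Nominal value at maturity: ₹691,650 × (1 + 3.0%)^7 ≈ ₹850,642.26.
Price-level factor over 7 years: (1 + 2.3%)^7 ≈ 1.1725447756.
The maturity value deflated by that factor is the answer in today's purchasing power.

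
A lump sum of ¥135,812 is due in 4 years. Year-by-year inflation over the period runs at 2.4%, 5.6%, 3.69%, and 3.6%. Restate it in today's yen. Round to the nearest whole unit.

¥116,917

Price-level factor over 4 years: 1.024 × 1.056 × 1.0369 × 1.036 ≈ 1.1616104350.
Purchasing power today: ¥135,812 divided by that factor.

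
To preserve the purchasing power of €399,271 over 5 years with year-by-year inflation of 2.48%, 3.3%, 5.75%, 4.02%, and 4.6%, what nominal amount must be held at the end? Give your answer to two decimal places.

€486,335.66

Cumulative price-level factor: 1.0248 × 1.033 × 1.0575 × 1.0402 × 1.046 ≈ 1.2180590652.
The nominal amount required is €399,271 scaled up by that factor.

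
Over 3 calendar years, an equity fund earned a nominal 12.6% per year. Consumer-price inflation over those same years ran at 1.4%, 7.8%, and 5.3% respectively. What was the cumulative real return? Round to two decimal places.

Cumulative inflation factor: 1.014 × 1.078 × 1.053 ≈ 1.15103.
Nominal growth factor: 1.42763. Real growth factor = 1.42763 / 1.15103 ≈ 1.24031.
Total real return ≈ 24.0310%.

24.03%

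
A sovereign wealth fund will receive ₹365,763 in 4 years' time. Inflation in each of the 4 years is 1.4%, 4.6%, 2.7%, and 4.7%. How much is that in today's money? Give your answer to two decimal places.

₹320,710.37

Price-level factor over 4 years: 1.014 × 1.046 × 1.027 × 1.047 ≈ 1.1404776132.
Purchasing power today: ₹365,763 divided by that factor.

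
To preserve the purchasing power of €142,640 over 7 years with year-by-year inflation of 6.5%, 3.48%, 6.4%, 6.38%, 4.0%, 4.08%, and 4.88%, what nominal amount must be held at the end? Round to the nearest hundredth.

Cumulative price-level factor: 1.065 × 1.0348 × 1.064 × 1.0638 × 1.040 × 1.0408 × 1.0488 ≈ 1.4161228919.
Multiplying €142,640 by the price-level factor gives the future nominal sum.

€201,995.77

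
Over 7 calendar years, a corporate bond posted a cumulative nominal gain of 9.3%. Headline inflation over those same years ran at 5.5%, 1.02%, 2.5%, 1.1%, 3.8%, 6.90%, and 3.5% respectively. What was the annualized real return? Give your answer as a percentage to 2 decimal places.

-2.10%

Cumulative inflation factor: 1.055 × 1.0102 × 1.025 × 1.011 × 1.038 × 1.0690 × 1.035 ≈ 1.26838.
Nominal growth factor: 1.09300. Real growth factor = 1.09300 / 1.26838 ≈ 0.86173.
Annualized: 0.86173^(1/7) − 1 ≈ -0.02104.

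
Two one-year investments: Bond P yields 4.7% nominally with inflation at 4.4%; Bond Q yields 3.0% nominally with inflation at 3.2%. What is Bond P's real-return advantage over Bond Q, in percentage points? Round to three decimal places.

Bond P real return: 1.047/1.044 − 1 = 0.2874%.
Bond Q real return: 1.030/1.032 − 1 = -0.1938%.
Difference: 0.2874 − (-0.1938) = 0.4812 pp.

0.481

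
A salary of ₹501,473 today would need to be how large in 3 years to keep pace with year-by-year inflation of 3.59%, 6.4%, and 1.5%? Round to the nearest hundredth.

Cumulative price-level factor: 1.0359 × 1.064 × 1.015 = 1.118730564.
The nominal amount required is ₹501,473 scaled up by that factor.

₹561,013.17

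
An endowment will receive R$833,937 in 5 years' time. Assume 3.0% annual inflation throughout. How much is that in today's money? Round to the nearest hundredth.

R$719,361.38

Price-level factor over 5 years: (1 + 3.0%)^5 = 1.1592740743.
Purchasing power today: R$833,937 divided by that factor.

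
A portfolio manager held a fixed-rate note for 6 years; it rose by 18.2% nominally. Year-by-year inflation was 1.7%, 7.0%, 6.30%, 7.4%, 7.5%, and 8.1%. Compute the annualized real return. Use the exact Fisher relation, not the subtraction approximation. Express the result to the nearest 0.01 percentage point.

-3.28%

Cumulative inflation factor: 1.017 × 1.070 × 1.0630 × 1.074 × 1.075 × 1.081 ≈ 1.44370.
Nominal growth factor: 1.18200. Real growth factor = 1.18200 / 1.44370 ≈ 0.81873.
Annualized: 0.81873^(1/6) − 1 ≈ -0.03278.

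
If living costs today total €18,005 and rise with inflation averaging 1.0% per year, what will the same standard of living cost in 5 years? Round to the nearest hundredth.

€18,923.44

Cumulative price-level factor: (1+1.0%)^5 = 1.0510100501.
Multiplying €18,005 by the price-level factor gives the future nominal sum.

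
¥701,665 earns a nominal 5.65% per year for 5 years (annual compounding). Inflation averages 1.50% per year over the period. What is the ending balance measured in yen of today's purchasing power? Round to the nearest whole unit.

Nominal value at maturity: ¥701,665 × (1 + 5.65%)^5 ≈ ¥923,586.
Price-level factor over 5 years: (1 + 1.50%)^5 ≈ 1.0772840039.
The maturity value deflated by that factor is the answer in today's purchasing power.

¥857,328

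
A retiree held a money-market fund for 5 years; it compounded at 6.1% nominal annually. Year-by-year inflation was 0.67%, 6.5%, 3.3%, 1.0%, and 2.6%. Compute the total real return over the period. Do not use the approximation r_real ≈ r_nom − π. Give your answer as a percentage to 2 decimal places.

Cumulative inflation factor: 1.0067 × 1.065 × 1.033 × 1.010 × 1.026 ≈ 1.14767.
Nominal growth factor: 1.34455. Real growth factor = 1.34455 / 1.14767 ≈ 1.17154.
Total real return ≈ 17.1543%.

17.15%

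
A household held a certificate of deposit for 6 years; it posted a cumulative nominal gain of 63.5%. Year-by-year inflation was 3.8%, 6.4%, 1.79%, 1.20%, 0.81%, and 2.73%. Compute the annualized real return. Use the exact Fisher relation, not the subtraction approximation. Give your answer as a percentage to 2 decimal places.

5.61%

Cumulative inflation factor: 1.038 × 1.064 × 1.0179 × 1.0120 × 1.0081 × 1.0273 ≈ 1.17822.
Nominal growth factor: 1.63500. Real growth factor = 1.63500 / 1.17822 ≈ 1.38769.
Annualized: 1.38769^(1/6) − 1 ≈ 0.05613.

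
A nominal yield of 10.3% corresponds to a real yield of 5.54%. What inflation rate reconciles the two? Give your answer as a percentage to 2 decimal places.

From (1+r_nom) = (1+r_real)(1+π), we get 1+π = (1 + 10.3%)/(1 + 5.54%) = 1.103/1.0554 ≈ 1.04510.
So π ≈ 4.5101%.

4.51%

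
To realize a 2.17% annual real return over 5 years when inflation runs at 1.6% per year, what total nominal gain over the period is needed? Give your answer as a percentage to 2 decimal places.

20.53%

Required annual nominal rate: (1+2.17%)(1+1.6%) − 1 = 3.80472%.
Cumulative over 5 years: (1 + 0.0380472)^5 − 1 ≈ 0.20527.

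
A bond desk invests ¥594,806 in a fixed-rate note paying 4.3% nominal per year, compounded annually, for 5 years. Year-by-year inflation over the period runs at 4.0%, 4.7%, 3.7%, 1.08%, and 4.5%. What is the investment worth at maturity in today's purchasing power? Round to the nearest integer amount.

¥615,540

Nominal value at maturity: ¥594,806 × (1 + 4.3%)^5 ≈ ¥734,170.
Price-level factor over 5 years: 1.040 × 1.047 × 1.037 × 1.0108 × 1.045 ≈ 1.1927249416.
The maturity value deflated by that factor is the answer in today's purchasing power.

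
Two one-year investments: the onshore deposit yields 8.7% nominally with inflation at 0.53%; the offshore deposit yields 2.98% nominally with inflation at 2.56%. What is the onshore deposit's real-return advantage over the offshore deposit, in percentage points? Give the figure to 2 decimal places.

7.72

The onshore deposit real return: 1.087/1.0053 − 1 = 8.127%.
The offshore deposit real return: 1.0298/1.0256 − 1 = 0.410%.
Difference: 8.127 − 0.410 = 7.717 pp.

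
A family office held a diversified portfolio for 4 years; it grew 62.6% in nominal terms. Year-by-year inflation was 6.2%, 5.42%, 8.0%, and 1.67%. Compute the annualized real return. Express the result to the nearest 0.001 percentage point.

Cumulative inflation factor: 1.062 × 1.0542 × 1.080 × 1.0167 ≈ 1.22932.
Nominal growth factor: 1.62600. Real growth factor = 1.62600 / 1.22932 ≈ 1.32269.
Annualized: 1.32269^(1/4) − 1 ≈ 0.07242.

7.242%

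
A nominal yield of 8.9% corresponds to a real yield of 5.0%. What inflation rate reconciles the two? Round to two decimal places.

3.71%

From (1+r_nom) = (1+r_real)(1+π), we get 1+π = (1 + 8.9%)/(1 + 5.0%) = 1.089/1.050 ≈ 1.03714.
So π ≈ 3.7143%.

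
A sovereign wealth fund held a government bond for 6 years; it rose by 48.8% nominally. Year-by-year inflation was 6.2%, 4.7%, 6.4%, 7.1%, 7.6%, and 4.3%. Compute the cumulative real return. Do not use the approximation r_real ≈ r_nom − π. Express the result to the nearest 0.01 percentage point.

Cumulative inflation factor: 1.062 × 1.047 × 1.064 × 1.071 × 1.076 × 1.043 ≈ 1.42200.
Nominal growth factor: 1.48800. Real growth factor = 1.48800 / 1.42200 ≈ 1.04642.
Total real return ≈ 4.6415%.

4.64%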